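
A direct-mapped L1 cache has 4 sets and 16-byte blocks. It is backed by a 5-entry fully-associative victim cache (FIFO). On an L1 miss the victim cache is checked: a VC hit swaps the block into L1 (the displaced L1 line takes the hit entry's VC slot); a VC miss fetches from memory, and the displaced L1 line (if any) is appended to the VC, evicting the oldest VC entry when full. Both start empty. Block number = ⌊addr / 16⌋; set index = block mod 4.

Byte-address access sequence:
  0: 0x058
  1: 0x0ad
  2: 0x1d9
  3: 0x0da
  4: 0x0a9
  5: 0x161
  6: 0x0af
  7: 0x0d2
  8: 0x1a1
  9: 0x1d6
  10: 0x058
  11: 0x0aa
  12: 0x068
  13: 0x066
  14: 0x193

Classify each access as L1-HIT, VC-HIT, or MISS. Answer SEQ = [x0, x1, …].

SEQ = [MISS, MISS, MISS, MISS, L1-HIT, MISS, VC-HIT, L1-HIT, MISS, VC-HIT, VC-HIT, VC-HIT, MISS, L1-HIT, MISS]

0: 0x58 (blk 5, set 1) → MISS  vc=[]
1: 0xad (blk 10, set 2) → MISS  vc=[]
2: 0x1d9 (blk 29, set 1) → MISS  vc=[5]
3: 0xda (blk 13, set 1) → MISS  vc=[5, 29]
4: 0xa9 (blk 10, set 2) → L1-HIT  vc=[5, 29]
5: 0x161 (blk 22, set 2) → MISS  vc=[5, 29, 10]
6: 0xaf (blk 10, set 2) → VC-HIT  vc=[5, 29, 22]
7: 0xd2 (blk 13, set 1) → L1-HIT  vc=[5, 29, 22]
8: 0x1a1 (blk 26, set 2) → MISS  vc=[5, 29, 22, 10]
9: 0x1d6 (blk 29, set 1) → VC-HIT  vc=[5, 13, 22, 10]
10: 0x58 (blk 5, set 1) → VC-HIT  vc=[29, 13, 22, 10]
11: 0xaa (blk 10, set 2) → VC-HIT  vc=[29, 13, 22, 26]
12: 0x68 (blk 6, set 2) → MISS  vc=[29, 13, 22, 26, 10]
13: 0x66 (blk 6, set 2) → L1-HIT  vc=[29, 13, 22, 26, 10]
14: 0x193 (blk 25, set 1) → MISS  vc=[13, 22, 26, 10, 5]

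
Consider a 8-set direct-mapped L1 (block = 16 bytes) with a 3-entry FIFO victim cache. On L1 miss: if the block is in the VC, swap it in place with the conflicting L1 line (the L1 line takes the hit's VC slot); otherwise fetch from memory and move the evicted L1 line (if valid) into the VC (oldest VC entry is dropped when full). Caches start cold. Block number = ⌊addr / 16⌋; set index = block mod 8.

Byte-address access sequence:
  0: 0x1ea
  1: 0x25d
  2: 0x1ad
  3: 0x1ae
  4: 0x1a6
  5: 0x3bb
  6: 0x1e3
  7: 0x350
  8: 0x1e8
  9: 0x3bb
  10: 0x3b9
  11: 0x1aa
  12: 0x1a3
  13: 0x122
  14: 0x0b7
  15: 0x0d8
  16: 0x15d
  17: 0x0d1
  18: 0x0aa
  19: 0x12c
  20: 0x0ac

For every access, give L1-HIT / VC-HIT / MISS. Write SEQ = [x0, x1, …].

SEQ = [MISS, MISS, MISS, L1-HIT, L1-HIT, MISS, L1-HIT, MISS, L1-HIT, L1-HIT, L1-HIT, L1-HIT, L1-HIT, MISS, MISS, MISS, MISS, VC-HIT, MISS, VC-HIT, VC-HIT]

0: 0x1ea (blk 30, set 6) → MISS  vc=[]
1: 0x25d (blk 37, set 5) → MISS  vc=[]
2: 0x1ad (blk 26, set 2) → MISS  vc=[]
3: 0x1ae (blk 26, set 2) → L1-HIT  vc=[]
4: 0x1a6 (blk 26, set 2) → L1-HIT  vc=[]
5: 0x3bb (blk 59, set 3) → MISS  vc=[]
6: 0x1e3 (blk 30, set 6) → L1-HIT  vc=[]
7: 0x350 (blk 53, set 5) → MISS  vc=[37]
8: 0x1e8 (blk 30, set 6) → L1-HIT  vc=[37]
9: 0x3bb (blk 59, set 3) → L1-HIT  vc=[37]
10: 0x3b9 (blk 59, set 3) → L1-HIT  vc=[37]
11: 0x1aa (blk 26, set 2) → L1-HIT  vc=[37]
12: 0x1a3 (blk 26, set 2) → L1-HIT  vc=[37]
13: 0x122 (blk 18, set 2) → MISS  vc=[37, 26]
14: 0xb7 (blk 11, set 3) → MISS  vc=[37, 26, 59]
15: 0xd8 (blk 13, set 5) → MISS  vc=[26, 59, 53]
16: 0x15d (blk 21, set 5) → MISS  vc=[59, 53, 13]
17: 0xd1 (blk 13, set 5) → VC-HIT  vc=[59, 53, 21]
18: 0xaa (blk 10, set 2) → MISS  vc=[53, 21, 18]
19: 0x12c (blk 18, set 2) → VC-HIT  vc=[53, 21, 10]
20: 0xac (blk 10, set 2) → VC-HIT  vc=[53, 21, 18]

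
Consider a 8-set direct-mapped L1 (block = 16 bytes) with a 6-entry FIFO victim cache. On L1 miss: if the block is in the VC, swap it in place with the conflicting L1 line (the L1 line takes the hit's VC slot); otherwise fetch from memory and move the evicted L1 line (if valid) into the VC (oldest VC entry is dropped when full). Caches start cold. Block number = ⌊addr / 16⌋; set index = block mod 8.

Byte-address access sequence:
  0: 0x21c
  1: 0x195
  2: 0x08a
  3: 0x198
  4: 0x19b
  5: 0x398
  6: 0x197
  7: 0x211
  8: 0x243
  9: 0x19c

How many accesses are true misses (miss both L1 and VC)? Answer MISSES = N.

  [0] addr=0x21c blk=33 s=1: MISS | VC []
  [1] addr=0x195 blk=25 s=1: MISS | VC [33]
  [2] addr=0x8a blk=8 s=0: MISS | VC [33]
  [3] addr=0x198 blk=25 s=1: L1-HIT | VC [33]
  [4] addr=0x19b blk=25 s=1: L1-HIT | VC [33]
  [5] addr=0x398 blk=57 s=1: MISS | VC [33, 25]
  [6] addr=0x197 blk=25 s=1: VC-HIT | VC [33, 57]
  [7] addr=0x211 blk=33 s=1: VC-HIT | VC [25, 57]
  [8] addr=0x243 blk=36 s=4: MISS | VC [25, 57]
  [9] addr=0x19c blk=25 s=1: VC-HIT | VC [33, 57]

MISSES = 5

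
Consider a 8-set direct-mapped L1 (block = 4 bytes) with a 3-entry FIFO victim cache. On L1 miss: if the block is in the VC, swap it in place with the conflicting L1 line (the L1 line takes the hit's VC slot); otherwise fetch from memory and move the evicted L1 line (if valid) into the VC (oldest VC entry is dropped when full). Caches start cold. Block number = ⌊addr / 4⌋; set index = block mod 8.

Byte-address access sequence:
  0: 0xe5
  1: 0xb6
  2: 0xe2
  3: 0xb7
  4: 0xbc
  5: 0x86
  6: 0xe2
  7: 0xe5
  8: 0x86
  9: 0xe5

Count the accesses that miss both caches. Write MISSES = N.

MISSES = 5

0: 0xe5 (blk 57, set 1) → MISS  vc=[]
1: 0xb6 (blk 45, set 5) → MISS  vc=[]
2: 0xe2 (blk 56, set 0) → MISS  vc=[]
3: 0xb7 (blk 45, set 5) → L1-HIT  vc=[]
4: 0xbc (blk 47, set 7) → MISS  vc=[]
5: 0x86 (blk 33, set 1) → MISS  vc=[57]
6: 0xe2 (blk 56, set 0) → L1-HIT  vc=[57]
7: 0xe5 (blk 57, set 1) → VC-HIT  vc=[33]
8: 0x86 (blk 33, set 1) → VC-HIT  vc=[57]
9: 0xe5 (blk 57, set 1) → VC-HIT  vc=[33]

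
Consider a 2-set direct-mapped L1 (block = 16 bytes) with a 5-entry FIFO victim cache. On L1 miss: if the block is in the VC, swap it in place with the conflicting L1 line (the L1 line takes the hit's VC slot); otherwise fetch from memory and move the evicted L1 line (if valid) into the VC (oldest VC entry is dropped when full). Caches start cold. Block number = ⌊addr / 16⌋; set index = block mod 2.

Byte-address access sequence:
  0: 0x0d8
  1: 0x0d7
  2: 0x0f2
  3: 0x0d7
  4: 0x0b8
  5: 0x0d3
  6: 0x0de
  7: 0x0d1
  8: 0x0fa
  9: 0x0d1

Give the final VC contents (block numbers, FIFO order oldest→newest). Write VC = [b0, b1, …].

0: 0xd8 (blk 13, set 1) → MISS  vc=[]
1: 0xd7 (blk 13, set 1) → L1-HIT  vc=[]
2: 0xf2 (blk 15, set 1) → MISS  vc=[13]
3: 0xd7 (blk 13, set 1) → VC-HIT  vc=[15]
4: 0xb8 (blk 11, set 1) → MISS  vc=[15, 13]
5: 0xd3 (blk 13, set 1) → VC-HIT  vc=[15, 11]
6: 0xde (blk 13, set 1) → L1-HIT  vc=[15, 11]
7: 0xd1 (blk 13, set 1) → L1-HIT  vc=[15, 11]
8: 0xfa (blk 15, set 1) → VC-HIT  vc=[13, 11]
9: 0xd1 (blk 13, set 1) → VC-HIT  vc=[15, 11]

VC = [15, 11]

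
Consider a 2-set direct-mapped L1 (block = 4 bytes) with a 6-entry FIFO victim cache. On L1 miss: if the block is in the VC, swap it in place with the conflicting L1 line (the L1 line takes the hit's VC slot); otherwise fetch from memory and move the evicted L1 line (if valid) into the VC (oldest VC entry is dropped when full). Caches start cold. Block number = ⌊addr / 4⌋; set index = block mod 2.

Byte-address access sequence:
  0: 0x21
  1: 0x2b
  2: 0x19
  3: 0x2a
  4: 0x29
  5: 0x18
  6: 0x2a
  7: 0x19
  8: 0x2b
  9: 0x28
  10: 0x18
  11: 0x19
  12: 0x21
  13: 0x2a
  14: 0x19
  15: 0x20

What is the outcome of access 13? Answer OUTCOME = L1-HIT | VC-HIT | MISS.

OUTCOME = VC-HIT

  [0] addr=0x21 blk=8 s=0: MISS | VC []
  [1] addr=0x2b blk=10 s=0: MISS | VC [8]
  [2] addr=0x19 blk=6 s=0: MISS | VC [8, 10]
  [3] addr=0x2a blk=10 s=0: VC-HIT | VC [8, 6]
  [4] addr=0x29 blk=10 s=0: L1-HIT | VC [8, 6]
  [5] addr=0x18 blk=6 s=0: VC-HIT | VC [8, 10]
  [6] addr=0x2a blk=10 s=0: VC-HIT | VC [8, 6]
  [7] addr=0x19 blk=6 s=0: VC-HIT | VC [8, 10]
  [8] addr=0x2b blk=10 s=0: VC-HIT | VC [8, 6]
  [9] addr=0x28 blk=10 s=0: L1-HIT | VC [8, 6]
  [10] addr=0x18 blk=6 s=0: VC-HIT | VC [8, 10]
  [11] addr=0x19 blk=6 s=0: L1-HIT | VC [8, 10]
  [12] addr=0x21 blk=8 s=0: VC-HIT | VC [6, 10]
  [13] addr=0x2a blk=10 s=0: VC-HIT | VC [6, 8]
  [14] addr=0x19 blk=6 s=0: VC-HIT | VC [10, 8]
  [15] addr=0x20 blk=8 s=0: VC-HIT | VC [10, 6]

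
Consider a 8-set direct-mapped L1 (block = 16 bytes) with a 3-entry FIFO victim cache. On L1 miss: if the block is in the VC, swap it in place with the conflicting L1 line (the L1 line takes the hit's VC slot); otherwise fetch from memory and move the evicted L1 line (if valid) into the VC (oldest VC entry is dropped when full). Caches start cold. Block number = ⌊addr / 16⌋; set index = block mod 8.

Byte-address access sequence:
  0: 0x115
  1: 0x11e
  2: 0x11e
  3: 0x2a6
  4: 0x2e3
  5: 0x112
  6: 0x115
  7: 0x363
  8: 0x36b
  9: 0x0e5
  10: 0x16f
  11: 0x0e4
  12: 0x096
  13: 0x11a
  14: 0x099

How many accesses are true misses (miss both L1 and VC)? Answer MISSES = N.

#0 0x115→b17/s1 MISS; vc=[]
#1 0x11e→b17/s1 L1-HIT; vc=[]
#2 0x11e→b17/s1 L1-HIT; vc=[]
#3 0x2a6→b42/s2 MISS; vc=[]
#4 0x2e3→b46/s6 MISS; vc=[]
#5 0x112→b17/s1 L1-HIT; vc=[]
#6 0x115→b17/s1 L1-HIT; vc=[]
#7 0x363→b54/s6 MISS; vc=[46]
#8 0x36b→b54/s6 L1-HIT; vc=[46]
#9 0xe5→b14/s6 MISS; vc=[46,54]
#10 0x16f→b22/s6 MISS; vc=[46,54,14]
#11 0xe4→b14/s6 VC-HIT; vc=[46,54,22]
#12 0x96→b9/s1 MISS; vc=[54,22,17]
#13 0x11a→b17/s1 VC-HIT; vc=[54,22,9]
#14 0x99→b9/s1 VC-HIT; vc=[54,22,17]

MISSES = 7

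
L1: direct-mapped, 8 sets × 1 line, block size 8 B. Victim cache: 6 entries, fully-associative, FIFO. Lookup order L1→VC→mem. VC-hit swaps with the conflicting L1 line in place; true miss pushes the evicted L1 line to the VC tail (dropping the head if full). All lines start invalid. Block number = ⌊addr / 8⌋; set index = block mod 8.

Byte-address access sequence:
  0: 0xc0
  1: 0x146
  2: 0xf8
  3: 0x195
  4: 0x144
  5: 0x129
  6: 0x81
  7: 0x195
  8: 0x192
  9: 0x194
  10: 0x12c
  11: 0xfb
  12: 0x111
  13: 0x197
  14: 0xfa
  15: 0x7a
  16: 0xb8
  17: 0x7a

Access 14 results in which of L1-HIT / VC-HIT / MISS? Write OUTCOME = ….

#0 0xc0→b24/s0 MISS; vc=[]
#1 0x146→b40/s0 MISS; vc=[24]
#2 0xf8→b31/s7 MISS; vc=[24]
#3 0x195→b50/s2 MISS; vc=[24]
#4 0x144→b40/s0 L1-HIT; vc=[24]
#5 0x129→b37/s5 MISS; vc=[24]
#6 0x81→b16/s0 MISS; vc=[24,40]
#7 0x195→b50/s2 L1-HIT; vc=[24,40]
#8 0x192→b50/s2 L1-HIT; vc=[24,40]
#9 0x194→b50/s2 L1-HIT; vc=[24,40]
#10 0x12c→b37/s5 L1-HIT; vc=[24,40]
#11 0xfb→b31/s7 L1-HIT; vc=[24,40]
#12 0x111→b34/s2 MISS; vc=[24,40,50]
#13 0x197→b50/s2 VC-HIT; vc=[24,40,34]
#14 0xfa→b31/s7 L1-HIT; vc=[24,40,34]
#15 0x7a→b15/s7 MISS; vc=[24,40,34,31]
#16 0xb8→b23/s7 MISS; vc=[24,40,34,31,15]
#17 0x7a→b15/s7 VC-HIT; vc=[24,40,34,31,23]

OUTCOME = L1-HIT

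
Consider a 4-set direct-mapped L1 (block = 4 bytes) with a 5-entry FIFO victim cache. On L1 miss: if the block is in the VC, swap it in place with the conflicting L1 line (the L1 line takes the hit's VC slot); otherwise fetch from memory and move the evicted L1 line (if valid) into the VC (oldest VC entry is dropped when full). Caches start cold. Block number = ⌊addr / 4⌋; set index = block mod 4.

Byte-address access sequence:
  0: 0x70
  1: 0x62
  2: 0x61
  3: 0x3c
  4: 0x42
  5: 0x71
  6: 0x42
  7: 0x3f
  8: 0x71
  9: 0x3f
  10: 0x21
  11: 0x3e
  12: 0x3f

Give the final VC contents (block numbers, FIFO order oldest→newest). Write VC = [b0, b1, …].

VC = [16, 24, 28]

#0 0x70→b28/s0 MISS; vc=[]
#1 0x62→b24/s0 MISS; vc=[28]
#2 0x61→b24/s0 L1-HIT; vc=[28]
#3 0x3c→b15/s3 MISS; vc=[28]
#4 0x42→b16/s0 MISS; vc=[28,24]
#5 0x71→b28/s0 VC-HIT; vc=[16,24]
#6 0x42→b16/s0 VC-HIT; vc=[28,24]
#7 0x3f→b15/s3 L1-HIT; vc=[28,24]
#8 0x71→b28/s0 VC-HIT; vc=[16,24]
#9 0x3f→b15/s3 L1-HIT; vc=[16,24]
#10 0x21→b8/s0 MISS; vc=[16,24,28]
#11 0x3e→b15/s3 L1-HIT; vc=[16,24,28]
#12 0x3f→b15/s3 L1-HIT; vc=[16,24,28]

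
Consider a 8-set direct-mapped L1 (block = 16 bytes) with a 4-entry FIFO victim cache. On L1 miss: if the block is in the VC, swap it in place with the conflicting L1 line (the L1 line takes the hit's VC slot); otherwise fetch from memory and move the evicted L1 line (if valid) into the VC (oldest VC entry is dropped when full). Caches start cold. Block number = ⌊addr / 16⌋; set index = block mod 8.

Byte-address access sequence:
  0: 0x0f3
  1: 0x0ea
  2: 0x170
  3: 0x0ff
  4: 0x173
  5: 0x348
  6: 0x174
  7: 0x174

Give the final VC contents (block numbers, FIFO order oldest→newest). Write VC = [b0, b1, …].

0: 0xf3 (blk 15, set 7) → MISS  vc=[]
1: 0xea (blk 14, set 6) → MISS  vc=[]
2: 0x170 (blk 23, set 7) → MISS  vc=[15]
3: 0xff (blk 15, set 7) → VC-HIT  vc=[23]
4: 0x173 (blk 23, set 7) → VC-HIT  vc=[15]
5: 0x348 (blk 52, set 4) → MISS  vc=[15]
6: 0x174 (blk 23, set 7) → L1-HIT  vc=[15]
7: 0x174 (blk 23, set 7) → L1-HIT  vc=[15]

VC = [15]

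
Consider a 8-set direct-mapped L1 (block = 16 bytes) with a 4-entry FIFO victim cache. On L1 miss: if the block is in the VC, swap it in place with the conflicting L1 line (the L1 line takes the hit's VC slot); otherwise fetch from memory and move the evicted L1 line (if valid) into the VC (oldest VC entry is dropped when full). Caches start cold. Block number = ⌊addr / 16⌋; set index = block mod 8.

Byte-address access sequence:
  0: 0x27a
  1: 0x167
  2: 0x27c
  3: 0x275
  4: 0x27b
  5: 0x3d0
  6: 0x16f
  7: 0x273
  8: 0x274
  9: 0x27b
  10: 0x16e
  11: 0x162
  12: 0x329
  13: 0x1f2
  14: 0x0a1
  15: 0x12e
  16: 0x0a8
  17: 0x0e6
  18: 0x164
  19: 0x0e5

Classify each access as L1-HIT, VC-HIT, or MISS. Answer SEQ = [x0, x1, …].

#0 0x27a→b39/s7 MISS; vc=[]
#1 0x167→b22/s6 MISS; vc=[]
#2 0x27c→b39/s7 L1-HIT; vc=[]
#3 0x275→b39/s7 L1-HIT; vc=[]
#4 0x27b→b39/s7 L1-HIT; vc=[]
#5 0x3d0→b61/s5 MISS; vc=[]
#6 0x16f→b22/s6 L1-HIT; vc=[]
#7 0x273→b39/s7 L1-HIT; vc=[]
#8 0x274→b39/s7 L1-HIT; vc=[]
#9 0x27b→b39/s7 L1-HIT; vc=[]
#10 0x16e→b22/s6 L1-HIT; vc=[]
#11 0x162→b22/s6 L1-HIT; vc=[]
#12 0x329→b50/s2 MISS; vc=[]
#13 0x1f2→b31/s7 MISS; vc=[39]
#14 0xa1→b10/s2 MISS; vc=[39,50]
#15 0x12e→b18/s2 MISS; vc=[39,50,10]
#16 0xa8→b10/s2 VC-HIT; vc=[39,50,18]
#17 0xe6→b14/s6 MISS; vc=[39,50,18,22]
#18 0x164→b22/s6 VC-HIT; vc=[39,50,18,14]
#19 0xe5→b14/s6 VC-HIT; vc=[39,50,18,22]

SEQ = [MISS, MISS, L1-HIT, L1-HIT, L1-HIT, MISS, L1-HIT, L1-HIT, L1-HIT, L1-HIT, L1-HIT, L1-HIT, MISS, MISS, MISS, MISS, VC-HIT, MISS, VC-HIT, VC-HIT]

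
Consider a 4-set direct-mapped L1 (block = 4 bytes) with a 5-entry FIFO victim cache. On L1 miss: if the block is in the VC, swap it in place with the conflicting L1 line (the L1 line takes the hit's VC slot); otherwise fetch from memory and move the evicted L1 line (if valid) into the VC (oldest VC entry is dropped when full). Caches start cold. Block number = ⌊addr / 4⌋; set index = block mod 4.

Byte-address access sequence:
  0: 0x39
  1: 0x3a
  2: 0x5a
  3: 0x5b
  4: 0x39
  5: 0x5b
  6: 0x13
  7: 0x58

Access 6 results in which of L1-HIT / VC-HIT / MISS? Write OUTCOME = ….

OUTCOME = MISS

#0 0x39→b14/s2 MISS; vc=[]
#1 0x3a→b14/s2 L1-HIT; vc=[]
#2 0x5a→b22/s2 MISS; vc=[14]
#3 0x5b→b22/s2 L1-HIT; vc=[14]
#4 0x39→b14/s2 VC-HIT; vc=[22]
#5 0x5b→b22/s2 VC-HIT; vc=[14]
#6 0x13→b4/s0 MISS; vc=[14]
#7 0x58→b22/s2 L1-HIT; vc=[14]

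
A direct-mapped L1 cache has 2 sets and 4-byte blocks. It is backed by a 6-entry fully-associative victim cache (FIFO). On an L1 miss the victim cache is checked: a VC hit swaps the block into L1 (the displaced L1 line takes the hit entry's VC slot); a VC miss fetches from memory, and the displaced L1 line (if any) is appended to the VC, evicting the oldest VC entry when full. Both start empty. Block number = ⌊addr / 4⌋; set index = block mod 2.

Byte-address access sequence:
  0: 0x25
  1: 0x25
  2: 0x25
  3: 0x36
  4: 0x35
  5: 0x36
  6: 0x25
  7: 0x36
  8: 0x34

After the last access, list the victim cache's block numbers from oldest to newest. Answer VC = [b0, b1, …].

#0 0x25→b9/s1 MISS; vc=[]
#1 0x25→b9/s1 L1-HIT; vc=[]
#2 0x25→b9/s1 L1-HIT; vc=[]
#3 0x36→b13/s1 MISS; vc=[9]
#4 0x35→b13/s1 L1-HIT; vc=[9]
#5 0x36→b13/s1 L1-HIT; vc=[9]
#6 0x25→b9/s1 VC-HIT; vc=[13]
#7 0x36→b13/s1 VC-HIT; vc=[9]
#8 0x34→b13/s1 L1-HIT; vc=[9]

VC = [9]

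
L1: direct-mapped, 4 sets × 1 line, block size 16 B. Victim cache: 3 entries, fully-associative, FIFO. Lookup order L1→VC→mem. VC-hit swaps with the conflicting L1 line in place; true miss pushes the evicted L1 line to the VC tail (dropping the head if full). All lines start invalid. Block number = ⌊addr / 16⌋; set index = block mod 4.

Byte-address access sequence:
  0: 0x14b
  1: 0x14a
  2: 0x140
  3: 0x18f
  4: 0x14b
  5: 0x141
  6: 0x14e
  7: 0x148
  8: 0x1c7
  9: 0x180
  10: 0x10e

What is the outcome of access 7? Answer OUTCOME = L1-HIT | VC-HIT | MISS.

  [0] addr=0x14b blk=20 s=0: MISS | VC []
  [1] addr=0x14a blk=20 s=0: L1-HIT | VC []
  [2] addr=0x140 blk=20 s=0: L1-HIT | VC []
  [3] addr=0x18f blk=24 s=0: MISS | VC [20]
  [4] addr=0x14b blk=20 s=0: VC-HIT | VC [24]
  [5] addr=0x141 blk=20 s=0: L1-HIT | VC [24]
  [6] addr=0x14e blk=20 s=0: L1-HIT | VC [24]
  [7] addr=0x148 blk=20 s=0: L1-HIT | VC [24]
  [8] addr=0x1c7 blk=28 s=0: MISS | VC [24, 20]
  [9] addr=0x180 blk=24 s=0: VC-HIT | VC [28, 20]
  [10] addr=0x10e blk=16 s=0: MISS | VC [28, 20, 24]

OUTCOME = L1-HIT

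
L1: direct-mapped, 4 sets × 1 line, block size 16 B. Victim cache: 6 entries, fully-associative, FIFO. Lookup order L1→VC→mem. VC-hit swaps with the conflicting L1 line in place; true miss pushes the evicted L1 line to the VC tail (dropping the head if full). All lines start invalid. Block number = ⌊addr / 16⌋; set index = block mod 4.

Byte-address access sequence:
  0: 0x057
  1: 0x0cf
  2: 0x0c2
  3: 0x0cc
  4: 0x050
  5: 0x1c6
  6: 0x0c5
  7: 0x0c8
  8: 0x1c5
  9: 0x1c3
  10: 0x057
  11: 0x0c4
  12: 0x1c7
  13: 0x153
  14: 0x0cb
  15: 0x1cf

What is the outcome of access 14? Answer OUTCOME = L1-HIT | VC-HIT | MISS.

OUTCOME = VC-HIT

#0 0x57→b5/s1 MISS; vc=[]
#1 0xcf→b12/s0 MISS; vc=[]
#2 0xc2→b12/s0 L1-HIT; vc=[]
#3 0xcc→b12/s0 L1-HIT; vc=[]
#4 0x50→b5/s1 L1-HIT; vc=[]
#5 0x1c6→b28/s0 MISS; vc=[12]
#6 0xc5→b12/s0 VC-HIT; vc=[28]
#7 0xc8→b12/s0 L1-HIT; vc=[28]
#8 0x1c5→b28/s0 VC-HIT; vc=[12]
#9 0x1c3→b28/s0 L1-HIT; vc=[12]
#10 0x57→b5/s1 L1-HIT; vc=[12]
#11 0xc4→b12/s0 VC-HIT; vc=[28]
#12 0x1c7→b28/s0 VC-HIT; vc=[12]
#13 0x153→b21/s1 MISS; vc=[12,5]
#14 0xcb→b12/s0 VC-HIT; vc=[28,5]
#15 0x1cf→b28/s0 VC-HIT; vc=[12,5]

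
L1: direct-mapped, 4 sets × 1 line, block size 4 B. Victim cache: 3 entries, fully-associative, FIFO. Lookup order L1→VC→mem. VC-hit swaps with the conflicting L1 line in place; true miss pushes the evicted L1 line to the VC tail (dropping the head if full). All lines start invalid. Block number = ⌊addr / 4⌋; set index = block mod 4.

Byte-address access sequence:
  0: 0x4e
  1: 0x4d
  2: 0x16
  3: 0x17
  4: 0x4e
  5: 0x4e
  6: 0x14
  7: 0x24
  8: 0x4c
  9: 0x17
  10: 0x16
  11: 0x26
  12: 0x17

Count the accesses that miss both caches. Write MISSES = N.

0: 0x4e (blk 19, set 3) → MISS  vc=[]
1: 0x4d (blk 19, set 3) → L1-HIT  vc=[]
2: 0x16 (blk 5, set 1) → MISS  vc=[]
3: 0x17 (blk 5, set 1) → L1-HIT  vc=[]
4: 0x4e (blk 19, set 3) → L1-HIT  vc=[]
5: 0x4e (blk 19, set 3) → L1-HIT  vc=[]
6: 0x14 (blk 5, set 1) → L1-HIT  vc=[]
7: 0x24 (blk 9, set 1) → MISS  vc=[5]
8: 0x4c (blk 19, set 3) → L1-HIT  vc=[5]
9: 0x17 (blk 5, set 1) → VC-HIT  vc=[9]
10: 0x16 (blk 5, set 1) → L1-HIT  vc=[9]
11: 0x26 (blk 9, set 1) → VC-HIT  vc=[5]
12: 0x17 (blk 5, set 1) → VC-HIT  vc=[9]

MISSES = 3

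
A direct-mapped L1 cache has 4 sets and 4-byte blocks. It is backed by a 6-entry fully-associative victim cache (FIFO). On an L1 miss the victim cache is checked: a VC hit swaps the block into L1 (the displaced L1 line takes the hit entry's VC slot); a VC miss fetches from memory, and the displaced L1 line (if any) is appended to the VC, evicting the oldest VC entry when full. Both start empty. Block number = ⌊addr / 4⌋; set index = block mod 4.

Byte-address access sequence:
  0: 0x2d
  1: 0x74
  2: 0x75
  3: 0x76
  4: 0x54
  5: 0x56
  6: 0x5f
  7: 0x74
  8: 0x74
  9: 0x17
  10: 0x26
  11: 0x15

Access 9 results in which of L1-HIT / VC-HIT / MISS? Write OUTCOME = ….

OUTCOME = MISS

  [0] addr=0x2d blk=11 s=3: MISS | VC []
  [1] addr=0x74 blk=29 s=1: MISS | VC []
  [2] addr=0x75 blk=29 s=1: L1-HIT | VC []
  [3] addr=0x76 blk=29 s=1: L1-HIT | VC []
  [4] addr=0x54 blk=21 s=1: MISS | VC [29]
  [5] addr=0x56 blk=21 s=1: L1-HIT | VC [29]
  [6] addr=0x5f blk=23 s=3: MISS | VC [29, 11]
  [7] addr=0x74 blk=29 s=1: VC-HIT | VC [21, 11]
  [8] addr=0x74 blk=29 s=1: L1-HIT | VC [21, 11]
  [9] addr=0x17 blk=5 s=1: MISS | VC [21, 11, 29]
  [10] addr=0x26 blk=9 s=1: MISS | VC [21, 11, 29, 5]
  [11] addr=0x15 blk=5 s=1: VC-HIT | VC [21, 11, 29, 9]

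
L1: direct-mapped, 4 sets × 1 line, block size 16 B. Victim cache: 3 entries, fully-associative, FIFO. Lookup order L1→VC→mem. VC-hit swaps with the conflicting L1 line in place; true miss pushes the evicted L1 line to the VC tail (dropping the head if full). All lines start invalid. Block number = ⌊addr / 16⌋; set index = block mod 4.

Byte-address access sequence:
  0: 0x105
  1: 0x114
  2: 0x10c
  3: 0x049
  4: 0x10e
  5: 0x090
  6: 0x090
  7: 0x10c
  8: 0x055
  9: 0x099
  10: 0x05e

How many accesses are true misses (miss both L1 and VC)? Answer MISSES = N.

#0 0x105→b16/s0 MISS; vc=[]
#1 0x114→b17/s1 MISS; vc=[]
#2 0x10c→b16/s0 L1-HIT; vc=[]
#3 0x49→b4/s0 MISS; vc=[16]
#4 0x10e→b16/s0 VC-HIT; vc=[4]
#5 0x90→b9/s1 MISS; vc=[4,17]
#6 0x90→b9/s1 L1-HIT; vc=[4,17]
#7 0x10c→b16/s0 L1-HIT; vc=[4,17]
#8 0x55→b5/s1 MISS; vc=[4,17,9]
#9 0x99→b9/s1 VC-HIT; vc=[4,17,5]
#10 0x5e→b5/s1 VC-HIT; vc=[4,17,9]

MISSES = 5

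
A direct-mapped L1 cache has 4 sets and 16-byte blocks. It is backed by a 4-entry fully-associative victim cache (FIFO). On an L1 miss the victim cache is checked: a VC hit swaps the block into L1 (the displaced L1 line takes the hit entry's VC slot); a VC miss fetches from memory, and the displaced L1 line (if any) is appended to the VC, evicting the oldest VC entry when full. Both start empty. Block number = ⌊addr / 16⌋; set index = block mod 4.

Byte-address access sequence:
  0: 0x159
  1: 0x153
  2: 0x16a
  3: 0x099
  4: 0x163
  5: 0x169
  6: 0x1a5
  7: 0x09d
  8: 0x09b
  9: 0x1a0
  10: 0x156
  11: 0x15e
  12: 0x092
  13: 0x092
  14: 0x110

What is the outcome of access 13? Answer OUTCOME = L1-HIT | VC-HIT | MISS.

0: 0x159 (blk 21, set 1) → MISS  vc=[]
1: 0x153 (blk 21, set 1) → L1-HIT  vc=[]
2: 0x16a (blk 22, set 2) → MISS  vc=[]
3: 0x99 (blk 9, set 1) → MISS  vc=[21]
4: 0x163 (blk 22, set 2) → L1-HIT  vc=[21]
5: 0x169 (blk 22, set 2) → L1-HIT  vc=[21]
6: 0x1a5 (blk 26, set 2) → MISS  vc=[21, 22]
7: 0x9d (blk 9, set 1) → L1-HIT  vc=[21, 22]
8: 0x9b (blk 9, set 1) → L1-HIT  vc=[21, 22]
9: 0x1a0 (blk 26, set 2) → L1-HIT  vc=[21, 22]
10: 0x156 (blk 21, set 1) → VC-HIT  vc=[9, 22]
11: 0x15e (blk 21, set 1) → L1-HIT  vc=[9, 22]
12: 0x92 (blk 9, set 1) → VC-HIT  vc=[21, 22]
13: 0x92 (blk 9, set 1) → L1-HIT  vc=[21, 22]
14: 0x110 (blk 17, set 1) → MISS  vc=[21, 22, 9]

OUTCOME = L1-HIT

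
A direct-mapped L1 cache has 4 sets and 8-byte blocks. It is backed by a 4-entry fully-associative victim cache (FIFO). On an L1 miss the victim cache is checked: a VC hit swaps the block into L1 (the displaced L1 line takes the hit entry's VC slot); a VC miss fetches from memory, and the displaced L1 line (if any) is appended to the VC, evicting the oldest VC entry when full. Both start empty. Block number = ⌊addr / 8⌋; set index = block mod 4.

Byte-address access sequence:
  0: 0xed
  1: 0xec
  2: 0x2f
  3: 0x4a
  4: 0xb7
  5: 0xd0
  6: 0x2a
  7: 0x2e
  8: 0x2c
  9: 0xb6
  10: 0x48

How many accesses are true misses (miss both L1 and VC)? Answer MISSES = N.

MISSES = 5

  [0] addr=0xed blk=29 s=1: MISS | VC []
  [1] addr=0xec blk=29 s=1: L1-HIT | VC []
  [2] addr=0x2f blk=5 s=1: MISS | VC [29]
  [3] addr=0x4a blk=9 s=1: MISS | VC [29, 5]
  [4] addr=0xb7 blk=22 s=2: MISS | VC [29, 5]
  [5] addr=0xd0 blk=26 s=2: MISS | VC [29, 5, 22]
  [6] addr=0x2a blk=5 s=1: VC-HIT | VC [29, 9, 22]
  [7] addr=0x2e blk=5 s=1: L1-HIT | VC [29, 9, 22]
  [8] addr=0x2c blk=5 s=1: L1-HIT | VC [29, 9, 22]
  [9] addr=0xb6 blk=22 s=2: VC-HIT | VC [29, 9, 26]
  [10] addr=0x48 blk=9 s=1: VC-HIT | VC [29, 5, 26]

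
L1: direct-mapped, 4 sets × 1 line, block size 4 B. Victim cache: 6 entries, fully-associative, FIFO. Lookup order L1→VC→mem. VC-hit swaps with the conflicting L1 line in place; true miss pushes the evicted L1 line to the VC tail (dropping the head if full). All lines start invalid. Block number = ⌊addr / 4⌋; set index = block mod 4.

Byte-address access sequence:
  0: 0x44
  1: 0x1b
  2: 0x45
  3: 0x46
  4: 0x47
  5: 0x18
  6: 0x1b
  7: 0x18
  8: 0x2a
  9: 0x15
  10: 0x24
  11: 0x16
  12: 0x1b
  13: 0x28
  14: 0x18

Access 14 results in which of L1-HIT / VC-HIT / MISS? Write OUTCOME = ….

OUTCOME = VC-HIT

0: 0x44 (blk 17, set 1) → MISS  vc=[]
1: 0x1b (blk 6, set 2) → MISS  vc=[]
2: 0x45 (blk 17, set 1) → L1-HIT  vc=[]
3: 0x46 (blk 17, set 1) → L1-HIT  vc=[]
4: 0x47 (blk 17, set 1) → L1-HIT  vc=[]
5: 0x18 (blk 6, set 2) → L1-HIT  vc=[]
6: 0x1b (blk 6, set 2) → L1-HIT  vc=[]
7: 0x18 (blk 6, set 2) → L1-HIT  vc=[]
8: 0x2a (blk 10, set 2) → MISS  vc=[6]
9: 0x15 (blk 5, set 1) → MISS  vc=[6, 17]
10: 0x24 (blk 9, set 1) → MISS  vc=[6, 17, 5]
11: 0x16 (blk 5, set 1) → VC-HIT  vc=[6, 17, 9]
12: 0x1b (blk 6, set 2) → VC-HIT  vc=[10, 17, 9]
13: 0x28 (blk 10, set 2) → VC-HIT  vc=[6, 17, 9]
14: 0x18 (blk 6, set 2) → VC-HIT  vc=[10, 17, 9]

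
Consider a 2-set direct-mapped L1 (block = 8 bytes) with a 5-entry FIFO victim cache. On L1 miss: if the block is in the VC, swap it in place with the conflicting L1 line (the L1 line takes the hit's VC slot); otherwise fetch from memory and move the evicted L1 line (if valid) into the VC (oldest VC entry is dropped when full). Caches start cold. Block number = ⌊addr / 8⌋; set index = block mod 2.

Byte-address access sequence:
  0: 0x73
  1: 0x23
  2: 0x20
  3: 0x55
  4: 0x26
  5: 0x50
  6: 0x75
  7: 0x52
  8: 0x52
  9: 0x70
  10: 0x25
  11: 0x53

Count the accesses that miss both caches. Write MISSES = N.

MISSES = 3

#0 0x73→b14/s0 MISS; vc=[]
#1 0x23→b4/s0 MISS; vc=[14]
#2 0x20→b4/s0 L1-HIT; vc=[14]
#3 0x55→b10/s0 MISS; vc=[14,4]
#4 0x26→b4/s0 VC-HIT; vc=[14,10]
#5 0x50→b10/s0 VC-HIT; vc=[14,4]
#6 0x75→b14/s0 VC-HIT; vc=[10,4]
#7 0x52→b10/s0 VC-HIT; vc=[14,4]
#8 0x52→b10/s0 L1-HIT; vc=[14,4]
#9 0x70→b14/s0 VC-HIT; vc=[10,4]
#10 0x25→b4/s0 VC-HIT; vc=[10,14]
#11 0x53→b10/s0 VC-HIT; vc=[4,14]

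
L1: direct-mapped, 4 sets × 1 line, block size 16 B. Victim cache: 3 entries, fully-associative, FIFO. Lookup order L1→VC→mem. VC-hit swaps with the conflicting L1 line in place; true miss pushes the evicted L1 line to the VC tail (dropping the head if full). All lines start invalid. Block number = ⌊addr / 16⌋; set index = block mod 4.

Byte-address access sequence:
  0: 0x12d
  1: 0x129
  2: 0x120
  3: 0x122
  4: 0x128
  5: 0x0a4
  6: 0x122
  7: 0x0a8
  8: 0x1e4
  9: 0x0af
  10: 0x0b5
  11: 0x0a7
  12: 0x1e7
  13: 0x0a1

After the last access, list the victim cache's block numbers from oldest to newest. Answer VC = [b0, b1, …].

#0 0x12d→b18/s2 MISS; vc=[]
#1 0x129→b18/s2 L1-HIT; vc=[]
#2 0x120→b18/s2 L1-HIT; vc=[]
#3 0x122→b18/s2 L1-HIT; vc=[]
#4 0x128→b18/s2 L1-HIT; vc=[]
#5 0xa4→b10/s2 MISS; vc=[18]
#6 0x122→b18/s2 VC-HIT; vc=[10]
#7 0xa8→b10/s2 VC-HIT; vc=[18]
#8 0x1e4→b30/s2 MISS; vc=[18,10]
#9 0xaf→b10/s2 VC-HIT; vc=[18,30]
#10 0xb5→b11/s3 MISS; vc=[18,30]
#11 0xa7→b10/s2 L1-HIT; vc=[18,30]
#12 0x1e7→b30/s2 VC-HIT; vc=[18,10]
#13 0xa1→b10/s2 VC-HIT; vc=[18,30]

VC = [18, 30]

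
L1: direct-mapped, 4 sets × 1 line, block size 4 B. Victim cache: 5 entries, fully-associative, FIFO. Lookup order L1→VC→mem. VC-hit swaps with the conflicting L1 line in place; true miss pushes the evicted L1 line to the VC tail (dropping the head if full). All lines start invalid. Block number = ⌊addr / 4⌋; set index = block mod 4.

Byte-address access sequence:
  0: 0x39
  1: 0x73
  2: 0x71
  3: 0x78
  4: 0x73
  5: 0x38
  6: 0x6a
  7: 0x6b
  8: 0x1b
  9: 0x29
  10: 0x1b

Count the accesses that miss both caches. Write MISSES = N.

MISSES = 6

  [0] addr=0x39 blk=14 s=2: MISS | VC []
  [1] addr=0x73 blk=28 s=0: MISS | VC []
  [2] addr=0x71 blk=28 s=0: L1-HIT | VC []
  [3] addr=0x78 blk=30 s=2: MISS | VC [14]
  [4] addr=0x73 blk=28 s=0: L1-HIT | VC [14]
  [5] addr=0x38 blk=14 s=2: VC-HIT | VC [30]
  [6] addr=0x6a blk=26 s=2: MISS | VC [30, 14]
  [7] addr=0x6b blk=26 s=2: L1-HIT | VC [30, 14]
  [8] addr=0x1b blk=6 s=2: MISS | VC [30, 14, 26]
  [9] addr=0x29 blk=10 s=2: MISS | VC [30, 14, 26, 6]
  [10] addr=0x1b blk=6 s=2: VC-HIT | VC [30, 14, 26, 10]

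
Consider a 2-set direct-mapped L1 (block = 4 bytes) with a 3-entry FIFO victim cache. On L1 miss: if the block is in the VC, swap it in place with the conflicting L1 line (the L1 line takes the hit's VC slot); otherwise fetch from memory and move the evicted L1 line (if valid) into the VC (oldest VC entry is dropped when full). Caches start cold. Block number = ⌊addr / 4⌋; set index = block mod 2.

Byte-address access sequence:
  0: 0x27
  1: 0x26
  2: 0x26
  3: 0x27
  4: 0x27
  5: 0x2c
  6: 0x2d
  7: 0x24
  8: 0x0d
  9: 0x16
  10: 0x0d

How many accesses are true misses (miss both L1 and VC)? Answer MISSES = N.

MISSES = 4

#0 0x27→b9/s1 MISS; vc=[]
#1 0x26→b9/s1 L1-HIT; vc=[]
#2 0x26→b9/s1 L1-HIT; vc=[]
#3 0x27→b9/s1 L1-HIT; vc=[]
#4 0x27→b9/s1 L1-HIT; vc=[]
#5 0x2c→b11/s1 MISS; vc=[9]
#6 0x2d→b11/s1 L1-HIT; vc=[9]
#7 0x24→b9/s1 VC-HIT; vc=[11]
#8 0xd→b3/s1 MISS; vc=[11,9]
#9 0x16→b5/s1 MISS; vc=[11,9,3]
#10 0xd→b3/s1 VC-HIT; vc=[11,9,5]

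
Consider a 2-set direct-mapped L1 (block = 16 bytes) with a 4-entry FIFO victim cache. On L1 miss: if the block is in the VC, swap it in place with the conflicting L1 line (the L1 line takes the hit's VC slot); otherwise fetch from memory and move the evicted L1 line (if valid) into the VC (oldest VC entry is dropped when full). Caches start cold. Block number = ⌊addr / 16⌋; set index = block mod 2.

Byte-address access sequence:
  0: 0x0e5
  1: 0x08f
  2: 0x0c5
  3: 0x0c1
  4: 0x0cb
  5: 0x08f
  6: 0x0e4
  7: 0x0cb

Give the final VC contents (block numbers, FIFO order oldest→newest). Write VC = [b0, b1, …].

VC = [8, 14]

#0 0xe5→b14/s0 MISS; vc=[]
#1 0x8f→b8/s0 MISS; vc=[14]
#2 0xc5→b12/s0 MISS; vc=[14,8]
#3 0xc1→b12/s0 L1-HIT; vc=[14,8]
#4 0xcb→b12/s0 L1-HIT; vc=[14,8]
#5 0x8f→b8/s0 VC-HIT; vc=[14,12]
#6 0xe4→b14/s0 VC-HIT; vc=[8,12]
#7 0xcb→b12/s0 VC-HIT; vc=[8,14]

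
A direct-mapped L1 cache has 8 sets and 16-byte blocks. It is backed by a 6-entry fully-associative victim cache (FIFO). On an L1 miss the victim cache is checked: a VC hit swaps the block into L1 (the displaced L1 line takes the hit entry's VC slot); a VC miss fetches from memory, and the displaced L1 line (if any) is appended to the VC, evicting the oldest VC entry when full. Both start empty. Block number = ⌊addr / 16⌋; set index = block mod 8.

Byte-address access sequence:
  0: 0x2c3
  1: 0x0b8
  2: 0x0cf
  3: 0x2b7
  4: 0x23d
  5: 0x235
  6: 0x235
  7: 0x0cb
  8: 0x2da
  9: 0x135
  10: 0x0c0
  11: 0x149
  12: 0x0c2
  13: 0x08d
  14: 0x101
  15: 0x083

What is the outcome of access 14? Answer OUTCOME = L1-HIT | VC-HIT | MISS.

  [0] addr=0x2c3 blk=44 s=4: MISS | VC []
  [1] addr=0xb8 blk=11 s=3: MISS | VC []
  [2] addr=0xcf blk=12 s=4: MISS | VC [44]
  [3] addr=0x2b7 blk=43 s=3: MISS | VC [44, 11]
  [4] addr=0x23d blk=35 s=3: MISS | VC [44, 11, 43]
  [5] addr=0x235 blk=35 s=3: L1-HIT | VC [44, 11, 43]
  [6] addr=0x235 blk=35 s=3: L1-HIT | VC [44, 11, 43]
  [7] addr=0xcb blk=12 s=4: L1-HIT | VC [44, 11, 43]
  [8] addr=0x2da blk=45 s=5: MISS | VC [44, 11, 43]
  [9] addr=0x135 blk=19 s=3: MISS | VC [44, 11, 43, 35]
  [10] addr=0xc0 blk=12 s=4: L1-HIT | VC [44, 11, 43, 35]
  [11] addr=0x149 blk=20 s=4: MISS | VC [44, 11, 43, 35, 12]
  [12] addr=0xc2 blk=12 s=4: VC-HIT | VC [44, 11, 43, 35, 20]
  [13] addr=0x8d blk=8 s=0: MISS | VC [44, 11, 43, 35, 20]
  [14] addr=0x101 blk=16 s=0: MISS | VC [44, 11, 43, 35, 20, 8]
  [15] addr=0x83 blk=8 s=0: VC-HIT | VC [44, 11, 43, 35, 20, 16]

OUTCOME = MISS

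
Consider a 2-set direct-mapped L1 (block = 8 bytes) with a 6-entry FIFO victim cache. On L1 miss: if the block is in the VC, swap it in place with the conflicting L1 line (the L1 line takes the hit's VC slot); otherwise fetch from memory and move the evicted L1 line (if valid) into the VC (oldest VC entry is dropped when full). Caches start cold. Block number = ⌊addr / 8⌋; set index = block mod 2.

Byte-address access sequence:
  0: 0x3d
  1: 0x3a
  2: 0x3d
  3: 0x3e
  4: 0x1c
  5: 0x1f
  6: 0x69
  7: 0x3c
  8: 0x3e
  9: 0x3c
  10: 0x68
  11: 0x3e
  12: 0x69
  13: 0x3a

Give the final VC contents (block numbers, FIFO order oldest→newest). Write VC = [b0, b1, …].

#0 0x3d→b7/s1 MISS; vc=[]
#1 0x3a→b7/s1 L1-HIT; vc=[]
#2 0x3d→b7/s1 L1-HIT; vc=[]
#3 0x3e→b7/s1 L1-HIT; vc=[]
#4 0x1c→b3/s1 MISS; vc=[7]
#5 0x1f→b3/s1 L1-HIT; vc=[7]
#6 0x69→b13/s1 MISS; vc=[7,3]
#7 0x3c→b7/s1 VC-HIT; vc=[13,3]
#8 0x3e→b7/s1 L1-HIT; vc=[13,3]
#9 0x3c→b7/s1 L1-HIT; vc=[13,3]
#10 0x68→b13/s1 VC-HIT; vc=[7,3]
#11 0x3e→b7/s1 VC-HIT; vc=[13,3]
#12 0x69→b13/s1 VC-HIT; vc=[7,3]
#13 0x3a→b7/s1 VC-HIT; vc=[13,3]

VC = [13, 3]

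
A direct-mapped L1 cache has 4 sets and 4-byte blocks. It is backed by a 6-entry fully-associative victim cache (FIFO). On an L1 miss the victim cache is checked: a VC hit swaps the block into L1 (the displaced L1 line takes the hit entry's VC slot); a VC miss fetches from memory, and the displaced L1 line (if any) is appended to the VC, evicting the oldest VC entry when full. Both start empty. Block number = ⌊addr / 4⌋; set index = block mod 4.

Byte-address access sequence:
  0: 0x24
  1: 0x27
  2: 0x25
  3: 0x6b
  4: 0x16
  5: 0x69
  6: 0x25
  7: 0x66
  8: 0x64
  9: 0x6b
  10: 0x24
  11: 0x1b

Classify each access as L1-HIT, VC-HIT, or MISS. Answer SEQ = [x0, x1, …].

  [0] addr=0x24 blk=9 s=1: MISS | VC []
  [1] addr=0x27 blk=9 s=1: L1-HIT | VC []
  [2] addr=0x25 blk=9 s=1: L1-HIT | VC []
  [3] addr=0x6b blk=26 s=2: MISS | VC []
  [4] addr=0x16 blk=5 s=1: MISS | VC [9]
  [5] addr=0x69 blk=26 s=2: L1-HIT | VC [9]
  [6] addr=0x25 blk=9 s=1: VC-HIT | VC [5]
  [7] addr=0x66 blk=25 s=1: MISS | VC [5, 9]
  [8] addr=0x64 blk=25 s=1: L1-HIT | VC [5, 9]
  [9] addr=0x6b blk=26 s=2: L1-HIT | VC [5, 9]
  [10] addr=0x24 blk=9 s=1: VC-HIT | VC [5, 25]
  [11] addr=0x1b blk=6 s=2: MISS | VC [5, 25, 26]

SEQ = [MISS, L1-HIT, L1-HIT, MISS, MISS, L1-HIT, VC-HIT, MISS, L1-HIT, L1-HIT, VC-HIT, MISS]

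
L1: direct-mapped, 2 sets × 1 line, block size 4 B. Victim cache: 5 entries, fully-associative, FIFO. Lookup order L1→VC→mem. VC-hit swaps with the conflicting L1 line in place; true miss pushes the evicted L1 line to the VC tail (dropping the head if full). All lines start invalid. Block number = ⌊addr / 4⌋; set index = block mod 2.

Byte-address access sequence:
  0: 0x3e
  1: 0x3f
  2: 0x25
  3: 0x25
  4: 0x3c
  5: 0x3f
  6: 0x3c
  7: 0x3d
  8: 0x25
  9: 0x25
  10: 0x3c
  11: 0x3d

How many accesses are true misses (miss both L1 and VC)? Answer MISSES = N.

MISSES = 2

  [0] addr=0x3e blk=15 s=1: MISS | VC []
  [1] addr=0x3f blk=15 s=1: L1-HIT | VC []
  [2] addr=0x25 blk=9 s=1: MISS | VC [15]
  [3] addr=0x25 blk=9 s=1: L1-HIT | VC [15]
  [4] addr=0x3c blk=15 s=1: VC-HIT | VC [9]
  [5] addr=0x3f blk=15 s=1: L1-HIT | VC [9]
  [6] addr=0x3c blk=15 s=1: L1-HIT | VC [9]
  [7] addr=0x3d blk=15 s=1: L1-HIT | VC [9]
  [8] addr=0x25 blk=9 s=1: VC-HIT | VC [15]
  [9] addr=0x25 blk=9 s=1: L1-HIT | VC [15]
  [10] addr=0x3c blk=15 s=1: VC-HIT | VC [9]
  [11] addr=0x3d blk=15 s=1: L1-HIT | VC [9]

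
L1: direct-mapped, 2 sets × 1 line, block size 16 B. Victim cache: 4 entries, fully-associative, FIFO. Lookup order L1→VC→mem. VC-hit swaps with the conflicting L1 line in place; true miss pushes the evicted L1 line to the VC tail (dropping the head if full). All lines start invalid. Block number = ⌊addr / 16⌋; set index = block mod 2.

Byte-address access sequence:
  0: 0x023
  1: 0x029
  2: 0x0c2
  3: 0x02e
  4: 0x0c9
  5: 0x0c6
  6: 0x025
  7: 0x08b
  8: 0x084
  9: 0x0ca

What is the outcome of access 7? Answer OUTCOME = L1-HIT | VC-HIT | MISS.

OUTCOME = MISS

  [0] addr=0x23 blk=2 s=0: MISS | VC []
  [1] addr=0x29 blk=2 s=0: L1-HIT | VC []
  [2] addr=0xc2 blk=12 s=0: MISS | VC [2]
  [3] addr=0x2e blk=2 s=0: VC-HIT | VC [12]
  [4] addr=0xc9 blk=12 s=0: VC-HIT | VC [2]
  [5] addr=0xc6 blk=12 s=0: L1-HIT | VC [2]
  [6] addr=0x25 blk=2 s=0: VC-HIT | VC [12]
  [7] addr=0x8b blk=8 s=0: MISS | VC [12, 2]
  [8] addr=0x84 blk=8 s=0: L1-HIT | VC [12, 2]
  [9] addr=0xca blk=12 s=0: VC-HIT | VC [8, 2]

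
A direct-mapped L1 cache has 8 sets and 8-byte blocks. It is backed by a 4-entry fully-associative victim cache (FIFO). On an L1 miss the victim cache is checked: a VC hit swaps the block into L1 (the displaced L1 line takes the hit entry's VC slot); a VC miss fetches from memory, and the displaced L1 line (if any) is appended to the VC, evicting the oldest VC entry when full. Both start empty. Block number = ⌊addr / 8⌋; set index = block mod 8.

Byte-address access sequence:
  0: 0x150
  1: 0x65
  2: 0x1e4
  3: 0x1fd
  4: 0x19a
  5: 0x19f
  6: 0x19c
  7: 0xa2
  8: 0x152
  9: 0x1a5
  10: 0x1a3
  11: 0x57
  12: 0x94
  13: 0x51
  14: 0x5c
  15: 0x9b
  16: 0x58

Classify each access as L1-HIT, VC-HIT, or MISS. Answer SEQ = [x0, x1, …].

SEQ = [MISS, MISS, MISS, MISS, MISS, L1-HIT, L1-HIT, MISS, L1-HIT, MISS, L1-HIT, MISS, MISS, VC-HIT, MISS, MISS, VC-HIT]

  [0] addr=0x150 blk=42 s=2: MISS | VC []
  [1] addr=0x65 blk=12 s=4: MISS | VC []
  [2] addr=0x1e4 blk=60 s=4: MISS | VC [12]
  [3] addr=0x1fd blk=63 s=7: MISS | VC [12]
  [4] addr=0x19a blk=51 s=3: MISS | VC [12]
  [5] addr=0x19f blk=51 s=3: L1-HIT | VC [12]
  [6] addr=0x19c blk=51 s=3: L1-HIT | VC [12]
  [7] addr=0xa2 blk=20 s=4: MISS | VC [12, 60]
  [8] addr=0x152 blk=42 s=2: L1-HIT | VC [12, 60]
  [9] addr=0x1a5 blk=52 s=4: MISS | VC [12, 60, 20]
  [10] addr=0x1a3 blk=52 s=4: L1-HIT | VC [12, 60, 20]
  [11] addr=0x57 blk=10 s=2: MISS | VC [12, 60, 20, 42]
  [12] addr=0x94 blk=18 s=2: MISS | VC [60, 20, 42, 10]
  [13] addr=0x51 blk=10 s=2: VC-HIT | VC [60, 20, 42, 18]
  [14] addr=0x5c blk=11 s=3: MISS | VC [20, 42, 18, 51]
  [15] addr=0x9b blk=19 s=3: MISS | VC [42, 18, 51, 11]
  [16] addr=0x58 blk=11 s=3: VC-HIT | VC [42, 18, 51, 19]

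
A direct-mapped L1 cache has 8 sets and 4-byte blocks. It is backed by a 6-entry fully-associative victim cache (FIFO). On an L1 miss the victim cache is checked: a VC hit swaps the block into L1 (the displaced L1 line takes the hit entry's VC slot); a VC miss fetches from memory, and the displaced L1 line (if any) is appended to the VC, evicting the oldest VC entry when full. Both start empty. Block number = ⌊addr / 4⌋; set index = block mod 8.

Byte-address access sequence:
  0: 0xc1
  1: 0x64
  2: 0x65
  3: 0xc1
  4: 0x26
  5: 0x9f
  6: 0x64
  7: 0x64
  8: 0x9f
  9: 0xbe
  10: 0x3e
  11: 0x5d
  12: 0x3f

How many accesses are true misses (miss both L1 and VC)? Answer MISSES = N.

  [0] addr=0xc1 blk=48 s=0: MISS | VC []
  [1] addr=0x64 blk=25 s=1: MISS | VC []
  [2] addr=0x65 blk=25 s=1: L1-HIT | VC []
  [3] addr=0xc1 blk=48 s=0: L1-HIT | VC []
  [4] addr=0x26 blk=9 s=1: MISS | VC [25]
  [5] addr=0x9f blk=39 s=7: MISS | VC [25]
  [6] addr=0x64 blk=25 s=1: VC-HIT | VC [9]
  [7] addr=0x64 blk=25 s=1: L1-HIT | VC [9]
  [8] addr=0x9f blk=39 s=7: L1-HIT | VC [9]
  [9] addr=0xbe blk=47 s=7: MISS | VC [9, 39]
  [10] addr=0x3e blk=15 s=7: MISS | VC [9, 39, 47]
  [11] addr=0x5d blk=23 s=7: MISS | VC [9, 39, 47, 15]
  [12] addr=0x3f blk=15 s=7: VC-HIT | VC [9, 39, 47, 23]

MISSES = 7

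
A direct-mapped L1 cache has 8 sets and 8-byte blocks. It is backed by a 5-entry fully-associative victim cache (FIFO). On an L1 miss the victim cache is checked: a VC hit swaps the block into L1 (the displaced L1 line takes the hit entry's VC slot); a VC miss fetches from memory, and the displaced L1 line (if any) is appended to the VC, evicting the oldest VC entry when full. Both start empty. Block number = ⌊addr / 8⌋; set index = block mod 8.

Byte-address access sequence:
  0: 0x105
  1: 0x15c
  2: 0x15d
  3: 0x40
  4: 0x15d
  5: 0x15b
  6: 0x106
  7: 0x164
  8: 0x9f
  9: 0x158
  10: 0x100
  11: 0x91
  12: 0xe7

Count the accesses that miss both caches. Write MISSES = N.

MISSES = 7

  [0] addr=0x105 blk=32 s=0: MISS | VC []
  [1] addr=0x15c blk=43 s=3: MISS | VC []
  [2] addr=0x15d blk=43 s=3: L1-HIT | VC []
  [3] addr=0x40 blk=8 s=0: MISS | VC [32]
  [4] addr=0x15d blk=43 s=3: L1-HIT | VC [32]
  [5] addr=0x15b blk=43 s=3: L1-HIT | VC [32]
  [6] addr=0x106 blk=32 s=0: VC-HIT | VC [8]
  [7] addr=0x164 blk=44 s=4: MISS | VC [8]
  [8] addr=0x9f blk=19 s=3: MISS | VC [8, 43]
  [9] addr=0x158 blk=43 s=3: VC-HIT | VC [8, 19]
  [10] addr=0x100 blk=32 s=0: L1-HIT | VC [8, 19]
  [11] addr=0x91 blk=18 s=2: MISS | VC [8, 19]
  [12] addr=0xe7 blk=28 s=4: MISS | VC [8, 19, 44]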